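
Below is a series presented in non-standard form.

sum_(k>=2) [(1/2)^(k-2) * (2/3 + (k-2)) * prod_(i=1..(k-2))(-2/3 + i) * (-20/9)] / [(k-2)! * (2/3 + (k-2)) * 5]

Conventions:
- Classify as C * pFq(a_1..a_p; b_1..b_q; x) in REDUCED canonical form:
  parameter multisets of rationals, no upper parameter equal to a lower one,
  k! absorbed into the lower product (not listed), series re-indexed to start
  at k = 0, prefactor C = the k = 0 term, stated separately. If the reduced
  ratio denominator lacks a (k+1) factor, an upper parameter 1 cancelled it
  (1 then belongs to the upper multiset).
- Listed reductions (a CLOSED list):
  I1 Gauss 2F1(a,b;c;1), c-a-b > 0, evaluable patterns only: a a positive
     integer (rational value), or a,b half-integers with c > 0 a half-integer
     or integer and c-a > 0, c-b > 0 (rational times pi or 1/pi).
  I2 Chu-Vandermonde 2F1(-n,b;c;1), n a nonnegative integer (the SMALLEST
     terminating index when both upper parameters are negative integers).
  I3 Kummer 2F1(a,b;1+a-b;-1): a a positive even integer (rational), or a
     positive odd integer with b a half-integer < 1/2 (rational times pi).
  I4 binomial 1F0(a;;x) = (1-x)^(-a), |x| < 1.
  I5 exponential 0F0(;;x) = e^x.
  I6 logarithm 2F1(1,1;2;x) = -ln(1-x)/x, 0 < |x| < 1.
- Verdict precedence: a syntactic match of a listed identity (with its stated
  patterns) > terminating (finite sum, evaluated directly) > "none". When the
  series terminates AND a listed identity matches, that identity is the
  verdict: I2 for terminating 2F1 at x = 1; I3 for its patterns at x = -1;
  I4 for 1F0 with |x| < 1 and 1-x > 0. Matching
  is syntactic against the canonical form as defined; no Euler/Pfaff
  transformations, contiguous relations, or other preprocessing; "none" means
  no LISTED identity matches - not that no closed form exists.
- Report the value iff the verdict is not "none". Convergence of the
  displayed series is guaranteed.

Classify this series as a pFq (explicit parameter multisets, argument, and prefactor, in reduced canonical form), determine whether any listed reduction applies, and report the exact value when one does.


This is -4/9 * 1F0(1/3; -; 1/2) in reduced canonical form. Verdict: the I4 binomial reduction matches (the 1F0 binomial series: exponent -1/3, x = 1/2). Hence: (-4/9) * (1/2)^(-1/3).

First insight: from the first term -4/9: the constant factors (C = -4/9, x = 1/2) combine into one prefactor.
Step ratio: r(k) = (1/2) * (k+1/3) / [(k+1)] ; factor over Q: parameters, x = (1/2), and C = -4/9.


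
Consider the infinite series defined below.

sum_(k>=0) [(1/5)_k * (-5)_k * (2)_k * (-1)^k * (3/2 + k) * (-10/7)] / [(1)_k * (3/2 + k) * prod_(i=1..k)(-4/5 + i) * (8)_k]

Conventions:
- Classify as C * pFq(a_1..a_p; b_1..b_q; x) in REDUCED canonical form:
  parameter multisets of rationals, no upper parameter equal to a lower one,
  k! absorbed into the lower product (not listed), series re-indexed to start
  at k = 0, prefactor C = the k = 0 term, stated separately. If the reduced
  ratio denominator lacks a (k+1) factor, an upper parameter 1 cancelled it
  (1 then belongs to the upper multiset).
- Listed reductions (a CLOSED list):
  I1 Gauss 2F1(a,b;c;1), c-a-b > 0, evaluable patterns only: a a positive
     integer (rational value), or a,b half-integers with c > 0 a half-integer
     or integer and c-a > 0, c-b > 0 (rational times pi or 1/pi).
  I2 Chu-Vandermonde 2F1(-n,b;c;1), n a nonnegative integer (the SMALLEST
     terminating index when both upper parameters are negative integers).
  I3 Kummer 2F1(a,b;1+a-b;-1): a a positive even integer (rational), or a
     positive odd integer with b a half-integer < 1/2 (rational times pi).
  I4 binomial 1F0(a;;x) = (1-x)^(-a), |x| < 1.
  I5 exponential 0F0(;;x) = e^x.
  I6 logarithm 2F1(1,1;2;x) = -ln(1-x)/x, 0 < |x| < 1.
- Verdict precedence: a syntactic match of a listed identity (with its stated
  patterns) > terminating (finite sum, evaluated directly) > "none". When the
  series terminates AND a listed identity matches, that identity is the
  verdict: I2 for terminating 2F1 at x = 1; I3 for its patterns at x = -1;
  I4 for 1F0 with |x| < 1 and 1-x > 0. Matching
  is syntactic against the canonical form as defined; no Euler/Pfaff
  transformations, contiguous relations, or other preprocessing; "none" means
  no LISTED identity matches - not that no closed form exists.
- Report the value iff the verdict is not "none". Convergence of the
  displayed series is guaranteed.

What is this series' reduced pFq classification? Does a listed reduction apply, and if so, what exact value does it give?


With C = -10/7: the canonical form is 2F1(-5, 2; 8; -1). Verdict: the Kummer evaluation I3 fires (x = -1; c = 8 equals 1+a-b for upper {-5, 2}: listed pattern). Its exact value is -5.

Key step: t_0 = -10/7 here, and the factor k + 3/2 cancels (top and bottom), leaving C = -10/7.
Adjacent-term ratio: r(k) = (-1) * (k-5) (k+2) / [(k+8) (k+1)] - poly over poly, x = (-1) from leading terms; C = -10/7 at k = 0.


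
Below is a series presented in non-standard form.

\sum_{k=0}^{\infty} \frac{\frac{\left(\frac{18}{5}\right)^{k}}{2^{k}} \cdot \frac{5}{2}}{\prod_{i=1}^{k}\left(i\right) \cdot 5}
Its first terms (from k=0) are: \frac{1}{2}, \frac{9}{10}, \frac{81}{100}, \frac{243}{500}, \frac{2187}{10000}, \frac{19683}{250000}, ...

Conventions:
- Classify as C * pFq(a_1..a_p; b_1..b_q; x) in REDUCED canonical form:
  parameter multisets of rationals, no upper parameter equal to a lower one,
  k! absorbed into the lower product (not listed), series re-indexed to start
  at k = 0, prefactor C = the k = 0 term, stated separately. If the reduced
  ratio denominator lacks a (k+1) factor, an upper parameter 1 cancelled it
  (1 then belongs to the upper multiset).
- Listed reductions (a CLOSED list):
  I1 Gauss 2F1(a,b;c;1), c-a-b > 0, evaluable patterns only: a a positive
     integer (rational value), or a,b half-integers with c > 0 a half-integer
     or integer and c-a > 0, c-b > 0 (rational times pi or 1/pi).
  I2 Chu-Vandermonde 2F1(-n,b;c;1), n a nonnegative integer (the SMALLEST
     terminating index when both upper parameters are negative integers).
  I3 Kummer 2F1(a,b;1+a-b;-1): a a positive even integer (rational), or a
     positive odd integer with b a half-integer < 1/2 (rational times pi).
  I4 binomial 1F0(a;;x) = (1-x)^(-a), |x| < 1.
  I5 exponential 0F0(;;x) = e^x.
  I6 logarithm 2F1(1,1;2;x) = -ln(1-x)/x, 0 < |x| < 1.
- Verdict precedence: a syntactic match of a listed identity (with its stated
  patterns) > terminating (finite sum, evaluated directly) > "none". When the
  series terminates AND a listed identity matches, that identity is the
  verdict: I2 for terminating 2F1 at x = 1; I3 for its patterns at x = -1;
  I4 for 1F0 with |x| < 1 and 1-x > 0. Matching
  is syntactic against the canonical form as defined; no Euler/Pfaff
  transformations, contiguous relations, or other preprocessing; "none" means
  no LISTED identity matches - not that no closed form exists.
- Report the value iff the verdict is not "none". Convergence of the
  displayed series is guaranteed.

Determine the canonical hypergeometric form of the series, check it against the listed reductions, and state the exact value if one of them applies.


At argument \frac{9}{5}: a 0F0 with upper {-}, lower {-}, scaled by C = \frac{1}{2}. Verdict: the I5 exponential reduction fires (the 0F0 exponential series at x = \frac{9}{5}). Its exact value is \frac{1}{2} \cdot e^{\frac{9}{5}}.

Key step: with t_0 = \frac{1}{2}, the constant factors (C = 1/2, x = 9/5) combine into one prefactor.
Step ratio: r(k) = \frac{9}{5} * 1 / [(k+1)] - rational; roots negated = parameters, x = \frac{9}{5}, C = \frac{1}{2}.


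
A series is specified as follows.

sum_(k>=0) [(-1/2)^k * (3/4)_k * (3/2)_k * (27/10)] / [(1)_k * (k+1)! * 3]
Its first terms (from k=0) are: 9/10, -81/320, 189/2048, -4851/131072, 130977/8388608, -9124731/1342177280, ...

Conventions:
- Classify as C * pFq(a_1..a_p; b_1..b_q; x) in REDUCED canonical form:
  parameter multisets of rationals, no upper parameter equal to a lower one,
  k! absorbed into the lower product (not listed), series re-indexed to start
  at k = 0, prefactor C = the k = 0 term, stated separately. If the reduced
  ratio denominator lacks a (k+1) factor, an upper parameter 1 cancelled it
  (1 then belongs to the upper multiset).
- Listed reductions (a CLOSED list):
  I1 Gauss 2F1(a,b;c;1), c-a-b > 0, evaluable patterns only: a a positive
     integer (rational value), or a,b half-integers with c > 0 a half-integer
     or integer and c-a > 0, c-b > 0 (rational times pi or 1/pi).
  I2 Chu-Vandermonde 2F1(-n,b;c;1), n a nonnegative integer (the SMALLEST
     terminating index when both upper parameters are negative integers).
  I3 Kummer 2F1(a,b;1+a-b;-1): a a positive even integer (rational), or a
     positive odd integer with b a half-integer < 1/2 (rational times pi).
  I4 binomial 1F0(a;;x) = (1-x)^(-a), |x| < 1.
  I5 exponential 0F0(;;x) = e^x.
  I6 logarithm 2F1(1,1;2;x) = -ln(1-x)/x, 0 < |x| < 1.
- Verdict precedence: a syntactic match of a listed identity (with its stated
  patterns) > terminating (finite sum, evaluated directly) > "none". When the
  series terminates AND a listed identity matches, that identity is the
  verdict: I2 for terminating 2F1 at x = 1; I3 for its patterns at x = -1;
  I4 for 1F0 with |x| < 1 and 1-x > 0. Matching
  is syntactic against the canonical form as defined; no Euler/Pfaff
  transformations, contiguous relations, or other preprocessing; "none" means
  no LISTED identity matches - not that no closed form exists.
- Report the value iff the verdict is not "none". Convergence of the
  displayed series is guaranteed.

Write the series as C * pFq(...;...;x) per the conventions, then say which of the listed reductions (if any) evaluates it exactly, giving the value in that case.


Key observation: t_0 = 9/10 here, and the constant factors (prefactor 9/10) combine into one prefactor.
Adjacent-term ratio: r(k) = (-1/2) * (k+3/4) (k+3/2) / [(k+2) (k+1)] - poly over poly, x = (-1/2) from leading terms; C = 9/10 at k = 0.

At argument -1/2: a 2F1 with upper {3/4, 3/2}, lower {2}, scaled by C = 9/10. Verdict: none - at argument -1/2 the multisets {3/4, 3/2} ; {2} match no listed identity.


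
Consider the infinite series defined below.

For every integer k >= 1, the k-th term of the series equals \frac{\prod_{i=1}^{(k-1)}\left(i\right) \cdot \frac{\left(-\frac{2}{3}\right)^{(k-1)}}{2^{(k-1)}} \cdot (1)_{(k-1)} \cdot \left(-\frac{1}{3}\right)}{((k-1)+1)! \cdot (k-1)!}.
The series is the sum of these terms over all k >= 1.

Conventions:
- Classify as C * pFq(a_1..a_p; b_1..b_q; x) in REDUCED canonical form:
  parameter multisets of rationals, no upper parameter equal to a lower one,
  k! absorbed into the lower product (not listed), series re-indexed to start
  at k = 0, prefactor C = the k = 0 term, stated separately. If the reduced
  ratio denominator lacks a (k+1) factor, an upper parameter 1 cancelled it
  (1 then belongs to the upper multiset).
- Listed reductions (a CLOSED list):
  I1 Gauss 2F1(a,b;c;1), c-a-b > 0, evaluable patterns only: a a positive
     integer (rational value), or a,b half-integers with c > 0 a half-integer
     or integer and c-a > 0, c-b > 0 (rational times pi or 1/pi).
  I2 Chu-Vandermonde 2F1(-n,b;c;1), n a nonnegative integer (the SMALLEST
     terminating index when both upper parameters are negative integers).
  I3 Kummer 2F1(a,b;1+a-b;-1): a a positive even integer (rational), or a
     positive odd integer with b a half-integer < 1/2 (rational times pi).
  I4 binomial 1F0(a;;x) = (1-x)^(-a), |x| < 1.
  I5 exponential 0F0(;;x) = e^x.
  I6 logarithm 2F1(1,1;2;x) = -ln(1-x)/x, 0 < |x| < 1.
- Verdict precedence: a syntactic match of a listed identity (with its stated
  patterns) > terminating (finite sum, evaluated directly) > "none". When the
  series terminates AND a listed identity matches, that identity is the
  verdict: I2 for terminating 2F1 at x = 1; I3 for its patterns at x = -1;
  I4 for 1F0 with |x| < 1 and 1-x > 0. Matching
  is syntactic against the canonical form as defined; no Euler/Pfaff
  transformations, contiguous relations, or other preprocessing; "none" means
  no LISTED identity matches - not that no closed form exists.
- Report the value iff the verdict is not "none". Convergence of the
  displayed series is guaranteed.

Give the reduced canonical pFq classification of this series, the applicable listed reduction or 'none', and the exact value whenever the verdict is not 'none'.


Reduced: x = -\frac{1}{3}, 2F1, upper = {1, 1}, lower = {2}, C = -\frac{1}{3}. Verdict: the logarithmic series (I6) fires (the logarithm: parameters (1,1;2), x = -\frac{1}{3}). Exact value: \left(-1\right) \cdot \ln\left(\frac{4}{3}\right).

The tell: t_0 being -\frac{1}{3}, the denominator's factorial ratio (C = -1/3) is a lower Pochhammer.
Term ratio: r(k) = -\frac{1}{3} * (k+1) (k+1) / [(k+2) (k+1)] - rational in k, leading ratio -\frac{1}{3}; with t_0 = -\frac{1}{3}, classification follows.


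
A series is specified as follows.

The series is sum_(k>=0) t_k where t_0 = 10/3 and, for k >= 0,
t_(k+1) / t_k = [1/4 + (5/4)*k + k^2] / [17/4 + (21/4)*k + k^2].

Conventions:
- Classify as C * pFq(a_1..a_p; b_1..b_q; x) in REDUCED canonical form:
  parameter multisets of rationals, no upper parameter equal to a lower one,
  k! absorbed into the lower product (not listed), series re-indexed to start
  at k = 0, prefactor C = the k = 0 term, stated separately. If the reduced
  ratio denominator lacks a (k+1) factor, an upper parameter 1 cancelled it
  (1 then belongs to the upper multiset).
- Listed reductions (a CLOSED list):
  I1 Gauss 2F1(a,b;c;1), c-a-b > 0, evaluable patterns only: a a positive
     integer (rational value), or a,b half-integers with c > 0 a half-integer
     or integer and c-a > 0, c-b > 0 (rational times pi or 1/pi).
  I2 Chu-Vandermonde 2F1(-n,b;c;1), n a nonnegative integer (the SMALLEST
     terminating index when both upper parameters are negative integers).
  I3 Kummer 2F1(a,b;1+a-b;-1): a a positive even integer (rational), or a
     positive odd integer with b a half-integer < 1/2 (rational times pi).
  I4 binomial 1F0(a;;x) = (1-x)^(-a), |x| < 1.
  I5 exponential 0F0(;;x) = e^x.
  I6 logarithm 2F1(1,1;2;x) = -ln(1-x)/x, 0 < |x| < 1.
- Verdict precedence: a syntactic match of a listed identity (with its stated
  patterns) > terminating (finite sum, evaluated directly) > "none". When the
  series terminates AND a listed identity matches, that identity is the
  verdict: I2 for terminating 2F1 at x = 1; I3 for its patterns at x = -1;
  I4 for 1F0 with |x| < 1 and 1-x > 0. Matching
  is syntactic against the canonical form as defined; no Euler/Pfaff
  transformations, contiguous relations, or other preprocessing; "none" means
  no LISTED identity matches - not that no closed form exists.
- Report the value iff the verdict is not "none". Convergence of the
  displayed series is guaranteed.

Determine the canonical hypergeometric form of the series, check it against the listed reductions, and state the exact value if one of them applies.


x = 1 here; the reduced form reads 2F1, upper {1/4, 1}, lower {17/4}, C = 10/3. Verdict: the Gauss summation I1 matches (x = 1: the Gamma ratio telescopes since c-a-b = 3 > 0 and a = 1 in Z>0). Exact value: 65/18.

First insight: t_0 being 10/3, the expanded ratio factors over Q; prefactor 10/3, roots give parameters.
Adjacent-term ratio: r(k) = 1 * (k+1/4) (k+1) / [(k+17/4) (k+1)] - poly over poly, x = 1 from leading terms; C = 10/3 at k = 0.


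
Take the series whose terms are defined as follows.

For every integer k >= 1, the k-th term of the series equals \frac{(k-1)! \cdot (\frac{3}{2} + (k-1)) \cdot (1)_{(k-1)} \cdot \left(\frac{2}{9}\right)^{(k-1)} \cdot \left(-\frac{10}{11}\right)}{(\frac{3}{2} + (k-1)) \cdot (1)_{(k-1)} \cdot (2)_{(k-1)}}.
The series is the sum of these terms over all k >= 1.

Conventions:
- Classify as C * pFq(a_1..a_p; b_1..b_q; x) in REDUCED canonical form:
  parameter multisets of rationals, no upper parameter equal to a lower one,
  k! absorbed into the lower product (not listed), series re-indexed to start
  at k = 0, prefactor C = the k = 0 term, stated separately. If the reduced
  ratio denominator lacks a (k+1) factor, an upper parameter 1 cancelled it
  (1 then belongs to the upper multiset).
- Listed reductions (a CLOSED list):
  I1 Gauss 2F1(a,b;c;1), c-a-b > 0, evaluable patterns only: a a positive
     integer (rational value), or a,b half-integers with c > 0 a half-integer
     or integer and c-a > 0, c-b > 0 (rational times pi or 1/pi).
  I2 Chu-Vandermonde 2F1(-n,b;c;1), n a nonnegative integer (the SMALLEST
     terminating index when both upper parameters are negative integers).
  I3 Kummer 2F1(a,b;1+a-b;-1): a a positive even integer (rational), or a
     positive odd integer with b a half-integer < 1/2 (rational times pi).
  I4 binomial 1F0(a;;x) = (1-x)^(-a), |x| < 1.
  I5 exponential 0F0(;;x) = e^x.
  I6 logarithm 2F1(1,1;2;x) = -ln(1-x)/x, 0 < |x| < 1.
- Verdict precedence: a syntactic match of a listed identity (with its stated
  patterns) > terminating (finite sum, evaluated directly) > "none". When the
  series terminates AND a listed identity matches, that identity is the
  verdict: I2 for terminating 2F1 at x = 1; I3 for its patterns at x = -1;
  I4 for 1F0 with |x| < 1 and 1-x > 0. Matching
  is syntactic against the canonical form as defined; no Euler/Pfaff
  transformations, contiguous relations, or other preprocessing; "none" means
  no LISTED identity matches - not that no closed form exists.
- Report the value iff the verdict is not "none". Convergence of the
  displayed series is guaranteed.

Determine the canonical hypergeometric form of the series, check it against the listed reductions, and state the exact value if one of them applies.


x = \frac{2}{9} here; the reduced form reads 2F1, upper {1, 1}, lower {2}, C = -\frac{10}{11}. Verdict at x = \frac{2}{9}: the I6 logarithm reduction matches (the logarithm: parameters (1,1;2), x = \frac{2}{9}). Value: \frac{45}{11} \cdot \ln\left(\frac{7}{9}\right).

Structural cue: t_0 = -\frac{10}{11} here, and the factorial ratio (C = -10/11, x = 2/9) (k+a-1)!/(a-1)! is a rising factorial (a)_k.
Adjacent-term ratio: r(k) = \frac{2}{9} * (k+1) (k+1) / [(k+2) (k+1)] - poly over poly, x = \frac{2}{9} from leading terms; C = -\frac{10}{11} at k = 0.


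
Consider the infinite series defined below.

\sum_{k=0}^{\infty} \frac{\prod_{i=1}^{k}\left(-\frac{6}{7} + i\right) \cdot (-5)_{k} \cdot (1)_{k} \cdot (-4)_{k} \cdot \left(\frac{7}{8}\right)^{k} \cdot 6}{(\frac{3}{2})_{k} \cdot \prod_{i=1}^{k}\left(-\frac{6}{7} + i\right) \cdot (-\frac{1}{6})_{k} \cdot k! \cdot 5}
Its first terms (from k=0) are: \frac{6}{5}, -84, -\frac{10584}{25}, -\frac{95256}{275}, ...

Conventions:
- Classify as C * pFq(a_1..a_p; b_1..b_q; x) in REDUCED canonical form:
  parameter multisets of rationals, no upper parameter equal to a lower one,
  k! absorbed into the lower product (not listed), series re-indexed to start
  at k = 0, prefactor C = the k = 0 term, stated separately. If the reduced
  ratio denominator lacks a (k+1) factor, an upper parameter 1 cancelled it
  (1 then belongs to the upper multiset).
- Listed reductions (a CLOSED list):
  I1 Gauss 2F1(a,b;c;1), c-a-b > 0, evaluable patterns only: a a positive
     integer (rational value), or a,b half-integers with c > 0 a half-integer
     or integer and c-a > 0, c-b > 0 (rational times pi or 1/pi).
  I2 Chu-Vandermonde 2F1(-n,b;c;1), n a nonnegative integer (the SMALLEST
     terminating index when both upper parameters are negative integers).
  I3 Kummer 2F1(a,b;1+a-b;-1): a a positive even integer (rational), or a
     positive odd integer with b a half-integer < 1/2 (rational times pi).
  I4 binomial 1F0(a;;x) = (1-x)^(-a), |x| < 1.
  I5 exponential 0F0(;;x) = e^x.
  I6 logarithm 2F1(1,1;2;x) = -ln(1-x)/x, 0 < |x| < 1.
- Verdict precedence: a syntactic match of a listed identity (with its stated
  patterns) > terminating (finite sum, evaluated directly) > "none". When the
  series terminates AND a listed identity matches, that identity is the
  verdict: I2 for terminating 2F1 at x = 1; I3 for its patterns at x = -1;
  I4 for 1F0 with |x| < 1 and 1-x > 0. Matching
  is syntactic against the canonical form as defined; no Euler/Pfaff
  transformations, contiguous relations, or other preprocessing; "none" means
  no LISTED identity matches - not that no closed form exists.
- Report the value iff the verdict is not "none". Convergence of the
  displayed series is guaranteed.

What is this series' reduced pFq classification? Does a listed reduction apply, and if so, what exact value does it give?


Reduced: x = \frac{7}{8}, 3F2, upper = {-5, -4, 1}, lower = {-\frac{1}{6}, \frac{3}{2}}, C = \frac{6}{5}. Verdict: terminating. With -4 upstairs the series is a 5-term polynomial sum; evaluated term by term. Hence: -\frac{4207914}{4675}.

Structural cue: t_0 = \frac{6}{5} here, and the constant factors (C = 6/5, x = 7/8) combine into one prefactor.
Term ratio: r(k) = \frac{7}{8} * (k-5) (k-4) (k+1) / [(k-\frac{1}{6}) (k+\frac{3}{2}) (k+1)] - poly over poly, x = \frac{7}{8} from leading terms; C = \frac{6}{5} at k = 0.


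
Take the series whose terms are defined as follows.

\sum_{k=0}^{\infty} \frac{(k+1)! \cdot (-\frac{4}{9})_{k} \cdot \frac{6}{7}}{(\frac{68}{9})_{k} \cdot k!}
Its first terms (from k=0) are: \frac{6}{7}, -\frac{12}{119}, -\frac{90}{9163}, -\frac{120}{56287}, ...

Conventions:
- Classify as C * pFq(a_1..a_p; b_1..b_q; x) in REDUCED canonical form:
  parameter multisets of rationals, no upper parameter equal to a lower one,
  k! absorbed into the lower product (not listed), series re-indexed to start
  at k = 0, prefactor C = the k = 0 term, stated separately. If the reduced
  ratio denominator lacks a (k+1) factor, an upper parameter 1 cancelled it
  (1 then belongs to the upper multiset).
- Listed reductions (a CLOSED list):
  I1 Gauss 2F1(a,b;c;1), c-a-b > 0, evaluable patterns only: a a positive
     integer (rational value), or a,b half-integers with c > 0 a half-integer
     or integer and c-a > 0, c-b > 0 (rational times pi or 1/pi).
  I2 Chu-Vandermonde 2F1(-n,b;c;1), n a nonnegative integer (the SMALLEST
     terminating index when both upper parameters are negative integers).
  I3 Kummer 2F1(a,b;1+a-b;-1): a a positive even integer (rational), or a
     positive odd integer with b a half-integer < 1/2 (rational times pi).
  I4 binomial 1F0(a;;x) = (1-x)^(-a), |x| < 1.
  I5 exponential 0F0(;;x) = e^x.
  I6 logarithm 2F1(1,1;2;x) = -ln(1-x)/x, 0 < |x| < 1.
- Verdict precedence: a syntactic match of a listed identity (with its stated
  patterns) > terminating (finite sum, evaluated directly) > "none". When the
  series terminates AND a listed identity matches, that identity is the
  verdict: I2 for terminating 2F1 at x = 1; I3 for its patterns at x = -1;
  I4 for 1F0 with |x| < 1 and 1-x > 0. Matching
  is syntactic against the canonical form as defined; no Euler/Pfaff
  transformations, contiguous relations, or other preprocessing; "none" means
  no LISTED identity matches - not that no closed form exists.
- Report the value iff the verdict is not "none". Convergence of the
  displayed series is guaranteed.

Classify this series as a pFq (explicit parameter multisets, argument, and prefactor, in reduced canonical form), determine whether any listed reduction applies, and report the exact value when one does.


First insight: x = 1 and the factorial ratio (prefactor 6/7) (k+a-1)!/(a-1)! is a rising factorial (a)_k.
Term ratio: r(k) = 1 * (k-\frac{4}{9}) (k+2) / [(k+\frac{68}{9}) (k+1)] - rational in k, leading ratio 1; with t_0 = \frac{6}{7}, classification follows.

The series (x = 1) is 2F1: upper {-\frac{4}{9}, 2}, lower {\frac{68}{9}}, prefactor \frac{6}{7}. Verdict at x = 1: Gauss (I1, integer-parameter pattern) matches (x = 1: the Gamma ratio telescopes since c-a-b = 6 > 0 and a = 2 in Z>0). Exact value: \frac{2950}{3969}.


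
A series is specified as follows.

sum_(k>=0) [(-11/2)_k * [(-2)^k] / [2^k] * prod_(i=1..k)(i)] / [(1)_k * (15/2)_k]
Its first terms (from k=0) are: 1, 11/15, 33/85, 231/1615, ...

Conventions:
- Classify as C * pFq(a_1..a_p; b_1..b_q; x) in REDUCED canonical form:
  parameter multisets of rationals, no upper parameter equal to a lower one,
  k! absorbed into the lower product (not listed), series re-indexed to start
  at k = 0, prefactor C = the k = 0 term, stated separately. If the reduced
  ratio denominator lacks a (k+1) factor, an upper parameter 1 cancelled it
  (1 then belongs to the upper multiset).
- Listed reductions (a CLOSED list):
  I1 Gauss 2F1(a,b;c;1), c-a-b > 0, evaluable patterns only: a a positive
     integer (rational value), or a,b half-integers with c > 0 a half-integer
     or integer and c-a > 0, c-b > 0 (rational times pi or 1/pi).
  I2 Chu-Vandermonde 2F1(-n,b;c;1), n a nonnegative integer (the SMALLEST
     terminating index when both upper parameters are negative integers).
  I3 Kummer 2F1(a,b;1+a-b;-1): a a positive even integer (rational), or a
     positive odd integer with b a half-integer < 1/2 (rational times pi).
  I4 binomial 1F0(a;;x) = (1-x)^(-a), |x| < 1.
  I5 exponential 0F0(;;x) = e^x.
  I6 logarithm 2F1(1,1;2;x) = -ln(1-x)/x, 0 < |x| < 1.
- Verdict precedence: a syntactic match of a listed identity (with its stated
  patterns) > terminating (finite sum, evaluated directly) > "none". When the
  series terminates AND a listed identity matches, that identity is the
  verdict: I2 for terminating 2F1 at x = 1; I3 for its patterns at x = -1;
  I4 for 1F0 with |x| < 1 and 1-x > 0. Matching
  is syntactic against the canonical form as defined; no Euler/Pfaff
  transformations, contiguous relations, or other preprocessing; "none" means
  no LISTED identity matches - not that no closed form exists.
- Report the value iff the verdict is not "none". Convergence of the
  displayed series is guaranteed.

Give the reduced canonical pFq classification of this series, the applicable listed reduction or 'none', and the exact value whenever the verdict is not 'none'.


Structural cue: t_0 = 1 here, and the two k-th powers (C = 1, x = -1) combine into one argument.
Step ratio: r(k) = (-1) * (k-11/2) (k+1) / [(k+15/2) (k+1)] - rational in k, leading ratio (-1); with t_0 = 1, classification follows.

The series (x = -1) is 2F1: upper {-11/2, 1}, lower {15/2}, prefactor 1. Verdict (x = -1): the Kummer evaluation I3 applies (x = -1; c = 15/2 equals 1+a-b for upper {-11/2, 1}: listed pattern). Value: (3003/4096) * pi.


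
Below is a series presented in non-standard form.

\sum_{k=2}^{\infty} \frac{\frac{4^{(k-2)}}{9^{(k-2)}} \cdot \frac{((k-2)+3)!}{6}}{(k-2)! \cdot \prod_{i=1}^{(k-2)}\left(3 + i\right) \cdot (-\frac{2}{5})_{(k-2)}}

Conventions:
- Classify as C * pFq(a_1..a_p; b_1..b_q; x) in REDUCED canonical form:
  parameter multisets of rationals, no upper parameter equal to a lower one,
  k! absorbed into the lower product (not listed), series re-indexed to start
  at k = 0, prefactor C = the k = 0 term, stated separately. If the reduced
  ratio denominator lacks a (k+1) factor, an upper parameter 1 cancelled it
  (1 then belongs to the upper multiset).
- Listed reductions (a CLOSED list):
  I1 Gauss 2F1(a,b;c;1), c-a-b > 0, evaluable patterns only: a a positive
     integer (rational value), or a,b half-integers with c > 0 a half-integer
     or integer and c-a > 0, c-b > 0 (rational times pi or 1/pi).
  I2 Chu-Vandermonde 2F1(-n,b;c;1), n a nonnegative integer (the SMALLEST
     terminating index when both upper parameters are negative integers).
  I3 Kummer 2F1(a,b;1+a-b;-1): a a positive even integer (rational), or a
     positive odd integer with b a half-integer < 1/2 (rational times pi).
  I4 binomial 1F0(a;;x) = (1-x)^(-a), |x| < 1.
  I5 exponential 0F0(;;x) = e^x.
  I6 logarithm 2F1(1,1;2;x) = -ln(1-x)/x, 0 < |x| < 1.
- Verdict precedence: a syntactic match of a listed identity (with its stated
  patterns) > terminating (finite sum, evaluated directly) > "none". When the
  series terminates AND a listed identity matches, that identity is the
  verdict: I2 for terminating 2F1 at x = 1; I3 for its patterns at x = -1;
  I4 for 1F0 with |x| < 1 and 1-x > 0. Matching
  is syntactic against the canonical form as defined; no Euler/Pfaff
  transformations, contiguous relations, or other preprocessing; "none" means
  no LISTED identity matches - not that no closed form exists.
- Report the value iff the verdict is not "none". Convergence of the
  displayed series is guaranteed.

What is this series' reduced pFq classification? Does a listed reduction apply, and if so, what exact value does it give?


This is 1 * 0F1(-; -\frac{2}{5}; \frac{4}{9}) in reduced canonical form. Verdict: none (x = \frac{4}{9}): each listed identity misses the multisets {-} ; {-\frac{2}{5}}.

The tell: t_0 = 1 here, and the factorial ratio (prefactor 1) (k+a-1)!/(a-1)! is a rising factorial (a)_k.
Consecutive-term ratio: r(k) = \frac{4}{9} * 1 / [(k-\frac{2}{5}) (k+1)] - rational in k, leading ratio \frac{4}{9}; with t_0 = 1, classification follows.


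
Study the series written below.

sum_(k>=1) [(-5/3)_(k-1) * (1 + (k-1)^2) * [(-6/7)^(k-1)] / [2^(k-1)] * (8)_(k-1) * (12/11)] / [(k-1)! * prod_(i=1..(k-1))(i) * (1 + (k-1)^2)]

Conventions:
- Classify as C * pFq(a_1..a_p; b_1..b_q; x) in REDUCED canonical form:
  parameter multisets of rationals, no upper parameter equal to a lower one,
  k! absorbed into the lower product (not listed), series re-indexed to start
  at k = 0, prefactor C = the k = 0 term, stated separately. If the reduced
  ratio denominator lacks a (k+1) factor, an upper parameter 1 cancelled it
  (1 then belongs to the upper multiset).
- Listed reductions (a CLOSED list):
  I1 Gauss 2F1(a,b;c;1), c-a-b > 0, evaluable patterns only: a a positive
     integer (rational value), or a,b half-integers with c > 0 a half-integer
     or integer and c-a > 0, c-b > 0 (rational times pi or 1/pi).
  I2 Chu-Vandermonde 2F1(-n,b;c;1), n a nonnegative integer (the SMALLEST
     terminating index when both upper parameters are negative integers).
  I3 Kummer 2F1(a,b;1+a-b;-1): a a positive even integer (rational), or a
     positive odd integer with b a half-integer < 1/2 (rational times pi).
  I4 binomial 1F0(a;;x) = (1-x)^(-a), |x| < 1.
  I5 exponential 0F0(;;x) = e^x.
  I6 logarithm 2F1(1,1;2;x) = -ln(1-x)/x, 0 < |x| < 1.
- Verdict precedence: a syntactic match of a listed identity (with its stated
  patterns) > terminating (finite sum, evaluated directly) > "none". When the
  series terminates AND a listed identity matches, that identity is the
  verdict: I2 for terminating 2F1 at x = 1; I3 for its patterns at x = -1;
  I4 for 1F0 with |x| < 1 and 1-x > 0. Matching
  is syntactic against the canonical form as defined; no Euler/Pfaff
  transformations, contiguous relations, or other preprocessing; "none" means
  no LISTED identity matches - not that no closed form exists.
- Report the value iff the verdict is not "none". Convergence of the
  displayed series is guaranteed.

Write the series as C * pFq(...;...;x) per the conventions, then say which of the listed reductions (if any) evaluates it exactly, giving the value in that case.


Prefactor 12/11, argument -3/7: 2F1 with upper {-5/3, 8} over lower {1}. Verdict: none. A 2F1 with upper {-5/3, 8} fits none of I1-I6 at x = -3/7; the sum runs forever.

The tell: from the first term 12/11: the two k-th powers (prefactor 12/11) combine into one argument.
Term ratio: r(k) = (-3/7) * (k-5/3) (k+8) / [(k+1) (k+1)] - poly over poly, x = (-3/7) from leading terms; C = 12/11 at k = 0.


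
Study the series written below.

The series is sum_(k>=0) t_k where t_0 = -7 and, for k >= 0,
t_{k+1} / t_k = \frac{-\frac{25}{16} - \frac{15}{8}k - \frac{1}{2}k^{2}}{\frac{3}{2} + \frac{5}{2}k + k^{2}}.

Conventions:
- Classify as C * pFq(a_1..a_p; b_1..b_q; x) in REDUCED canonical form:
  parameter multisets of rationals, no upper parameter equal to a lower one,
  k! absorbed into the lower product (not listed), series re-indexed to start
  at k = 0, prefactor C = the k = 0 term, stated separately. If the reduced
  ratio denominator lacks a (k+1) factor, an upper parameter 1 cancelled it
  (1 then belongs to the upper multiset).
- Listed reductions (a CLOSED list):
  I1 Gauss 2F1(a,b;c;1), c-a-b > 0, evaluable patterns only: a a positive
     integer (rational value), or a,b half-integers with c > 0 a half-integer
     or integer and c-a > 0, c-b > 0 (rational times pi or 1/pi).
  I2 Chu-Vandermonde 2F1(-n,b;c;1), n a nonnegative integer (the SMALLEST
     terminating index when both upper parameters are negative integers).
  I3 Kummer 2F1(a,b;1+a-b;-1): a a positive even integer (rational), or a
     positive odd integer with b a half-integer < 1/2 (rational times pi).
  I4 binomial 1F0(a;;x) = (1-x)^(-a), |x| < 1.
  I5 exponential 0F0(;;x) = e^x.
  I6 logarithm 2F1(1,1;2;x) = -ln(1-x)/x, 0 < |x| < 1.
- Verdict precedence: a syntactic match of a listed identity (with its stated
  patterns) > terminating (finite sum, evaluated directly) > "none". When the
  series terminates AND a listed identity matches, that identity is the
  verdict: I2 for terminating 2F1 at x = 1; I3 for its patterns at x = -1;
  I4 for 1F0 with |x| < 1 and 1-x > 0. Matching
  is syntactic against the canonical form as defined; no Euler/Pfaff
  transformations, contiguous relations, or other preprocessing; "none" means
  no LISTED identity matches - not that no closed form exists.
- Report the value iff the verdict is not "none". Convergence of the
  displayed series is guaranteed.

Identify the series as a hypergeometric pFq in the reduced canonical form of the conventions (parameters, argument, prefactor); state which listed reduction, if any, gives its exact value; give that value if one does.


Reduced: x = -\frac{1}{2}, 2F1, upper = {\frac{5}{4}, \frac{5}{2}}, lower = {\frac{3}{2}}, C = -7. Verdict: none - at argument -\frac{1}{2} the multisets {\frac{5}{4}, \frac{5}{2}} ; {\frac{3}{2}} match no listed identity.

The tell: with t_0 = -7, factor the ratio over Q (C = -7, x = -1/2): negated roots = parameters.
Step ratio: r(k) = -\frac{1}{2} * (k+\frac{5}{4}) (k+\frac{5}{2}) / [(k+\frac{3}{2}) (k+1)] - rational; roots negated = parameters, x = -\frac{1}{2}, C = -7.


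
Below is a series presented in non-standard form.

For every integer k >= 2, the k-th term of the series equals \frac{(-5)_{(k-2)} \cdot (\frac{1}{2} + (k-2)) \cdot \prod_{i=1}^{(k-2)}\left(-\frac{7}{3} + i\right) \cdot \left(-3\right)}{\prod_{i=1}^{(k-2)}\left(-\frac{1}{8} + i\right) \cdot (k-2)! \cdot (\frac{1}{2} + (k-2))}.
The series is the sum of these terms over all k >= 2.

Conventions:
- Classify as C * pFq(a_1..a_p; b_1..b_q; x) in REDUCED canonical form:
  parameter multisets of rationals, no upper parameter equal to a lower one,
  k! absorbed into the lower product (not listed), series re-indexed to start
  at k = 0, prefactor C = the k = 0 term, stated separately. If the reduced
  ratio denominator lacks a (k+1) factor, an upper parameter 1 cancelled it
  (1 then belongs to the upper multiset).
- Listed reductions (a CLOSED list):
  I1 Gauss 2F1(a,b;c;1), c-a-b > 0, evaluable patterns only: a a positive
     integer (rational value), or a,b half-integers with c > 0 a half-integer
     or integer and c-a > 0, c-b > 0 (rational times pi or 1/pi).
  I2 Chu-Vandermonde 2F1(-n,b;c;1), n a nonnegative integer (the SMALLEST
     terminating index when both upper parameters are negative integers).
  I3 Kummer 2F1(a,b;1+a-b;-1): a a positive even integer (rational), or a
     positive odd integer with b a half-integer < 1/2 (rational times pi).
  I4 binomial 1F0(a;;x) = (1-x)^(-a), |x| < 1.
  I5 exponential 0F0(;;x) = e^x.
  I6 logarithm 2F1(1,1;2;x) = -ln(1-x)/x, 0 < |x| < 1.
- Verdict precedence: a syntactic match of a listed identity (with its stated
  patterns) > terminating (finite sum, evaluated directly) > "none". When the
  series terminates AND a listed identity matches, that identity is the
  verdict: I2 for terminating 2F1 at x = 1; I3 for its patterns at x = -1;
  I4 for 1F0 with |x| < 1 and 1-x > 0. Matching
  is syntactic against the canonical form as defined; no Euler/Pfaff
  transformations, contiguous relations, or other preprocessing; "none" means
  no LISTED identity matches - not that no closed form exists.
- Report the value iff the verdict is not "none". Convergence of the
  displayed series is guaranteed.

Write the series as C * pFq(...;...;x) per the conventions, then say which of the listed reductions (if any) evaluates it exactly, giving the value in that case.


Structural cue: t_0 being -3, striking the common factor k + 1/2 reduces the term (C = -3, x = 1).
Ratio: r(k) = 1 * (k-5) (k-\frac{4}{3}) / [(k+\frac{7}{8}) (k+1)] - rational; roots negated = parameters, x = 1, C = -3.

Classification (C = -3): 2F1 with upper {-5, -\frac{4}{3}}, lower {\frac{7}{8}}, argument x = 1. Verdict: the Chu-Vandermonde identity I2 applies (terminating 2F1 at x = 1 with n = 5, b = -4/3, c = \frac{7}{8}). Its exact value is -\frac{219339175}{6757101}.


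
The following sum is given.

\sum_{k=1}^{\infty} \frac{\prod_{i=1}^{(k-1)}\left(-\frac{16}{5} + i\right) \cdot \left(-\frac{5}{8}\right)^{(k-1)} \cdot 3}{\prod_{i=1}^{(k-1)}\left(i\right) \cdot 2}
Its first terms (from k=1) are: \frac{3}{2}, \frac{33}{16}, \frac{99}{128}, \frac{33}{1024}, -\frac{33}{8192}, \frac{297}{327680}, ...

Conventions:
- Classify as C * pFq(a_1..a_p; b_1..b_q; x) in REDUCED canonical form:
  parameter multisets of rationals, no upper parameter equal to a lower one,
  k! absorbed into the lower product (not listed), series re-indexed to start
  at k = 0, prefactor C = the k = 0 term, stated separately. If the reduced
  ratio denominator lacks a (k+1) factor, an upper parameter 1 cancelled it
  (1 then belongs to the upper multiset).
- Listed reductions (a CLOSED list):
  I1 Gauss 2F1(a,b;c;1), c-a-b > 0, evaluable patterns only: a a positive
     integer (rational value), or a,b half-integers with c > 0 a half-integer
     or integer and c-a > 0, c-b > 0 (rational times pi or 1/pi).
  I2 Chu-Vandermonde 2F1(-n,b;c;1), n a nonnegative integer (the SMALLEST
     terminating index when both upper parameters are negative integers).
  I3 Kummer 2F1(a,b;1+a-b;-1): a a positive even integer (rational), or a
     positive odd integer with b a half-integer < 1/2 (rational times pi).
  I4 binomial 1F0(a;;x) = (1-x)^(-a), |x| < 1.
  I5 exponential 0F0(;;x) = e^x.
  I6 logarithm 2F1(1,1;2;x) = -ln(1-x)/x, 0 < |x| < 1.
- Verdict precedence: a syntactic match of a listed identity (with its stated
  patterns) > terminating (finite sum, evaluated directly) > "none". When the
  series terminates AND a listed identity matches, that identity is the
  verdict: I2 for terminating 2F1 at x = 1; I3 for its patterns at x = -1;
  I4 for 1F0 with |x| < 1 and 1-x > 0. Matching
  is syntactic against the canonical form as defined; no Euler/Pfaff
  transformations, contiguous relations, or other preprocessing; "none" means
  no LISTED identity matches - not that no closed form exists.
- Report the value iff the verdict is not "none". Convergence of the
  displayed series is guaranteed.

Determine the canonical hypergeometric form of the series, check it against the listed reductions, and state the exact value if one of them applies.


This is \frac{3}{2} * 1F0(-\frac{11}{5}; -; -\frac{5}{8}) in reduced canonical form. Verdict: binomial (I4) applies (the 1F0 binomial series: exponent 11/5, x = -\frac{5}{8}). Value: \frac{3}{2} \cdot \left(\frac{13}{8}\right)^{\frac{11}{5}}.

The tell: t_0 = \frac{3}{2} here, and the constant factors (C = 3/2, x = -5/8) combine into one prefactor.
Ratio: r(k) = -\frac{5}{8} * (k-\frac{11}{5}) / [(k+1)] ; factor over Q: parameters, x = -\frac{5}{8}, and C = \frac{3}{2}.


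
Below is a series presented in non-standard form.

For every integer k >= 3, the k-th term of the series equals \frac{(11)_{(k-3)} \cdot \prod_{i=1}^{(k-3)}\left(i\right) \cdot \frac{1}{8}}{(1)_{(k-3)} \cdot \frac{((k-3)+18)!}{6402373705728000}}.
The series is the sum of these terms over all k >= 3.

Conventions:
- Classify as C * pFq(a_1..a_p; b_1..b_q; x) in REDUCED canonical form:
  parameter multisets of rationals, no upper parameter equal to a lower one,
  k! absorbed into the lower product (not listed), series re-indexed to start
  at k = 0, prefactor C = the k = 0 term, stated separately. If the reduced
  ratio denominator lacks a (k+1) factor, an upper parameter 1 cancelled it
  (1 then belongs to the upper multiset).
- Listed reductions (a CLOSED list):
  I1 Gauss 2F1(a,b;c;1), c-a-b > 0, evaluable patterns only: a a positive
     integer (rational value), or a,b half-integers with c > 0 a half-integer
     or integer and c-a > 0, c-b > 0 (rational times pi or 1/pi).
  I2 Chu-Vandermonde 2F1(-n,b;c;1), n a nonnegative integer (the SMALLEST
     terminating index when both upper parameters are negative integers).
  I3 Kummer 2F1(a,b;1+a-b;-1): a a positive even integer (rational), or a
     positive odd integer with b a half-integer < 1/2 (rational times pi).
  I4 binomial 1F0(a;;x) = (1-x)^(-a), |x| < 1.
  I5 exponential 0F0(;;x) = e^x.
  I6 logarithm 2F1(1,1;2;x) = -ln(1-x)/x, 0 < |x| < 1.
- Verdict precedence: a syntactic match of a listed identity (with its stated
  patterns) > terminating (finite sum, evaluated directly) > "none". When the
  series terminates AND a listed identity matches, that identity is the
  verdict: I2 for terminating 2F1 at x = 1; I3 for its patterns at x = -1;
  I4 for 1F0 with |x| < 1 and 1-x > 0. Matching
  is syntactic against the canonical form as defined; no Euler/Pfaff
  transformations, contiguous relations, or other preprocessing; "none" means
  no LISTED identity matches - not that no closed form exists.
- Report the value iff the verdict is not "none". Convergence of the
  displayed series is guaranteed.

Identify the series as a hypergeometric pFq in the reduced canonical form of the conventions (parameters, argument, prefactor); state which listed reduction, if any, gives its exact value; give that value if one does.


At argument 1: a 2F1 with upper {1, 11}, lower {19}, scaled by C = \frac{1}{8}. Verdict: Gauss's theorem (I1) fires (x = 1: the Gamma ratio telescopes since c-a-b = 7 > 0 and a = 1 in Z>0). Its exact value is \frac{9}{28}.

Key observation: t_0 = \frac{1}{8} here, and the running product (C = 1/8) telescopes to a rising factorial.
Ratio: r(k) = 1 * (k+1) (k+11) / [(k+19) (k+1)] - rational; roots negated = parameters, x = 1, C = \frac{1}{8}.
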